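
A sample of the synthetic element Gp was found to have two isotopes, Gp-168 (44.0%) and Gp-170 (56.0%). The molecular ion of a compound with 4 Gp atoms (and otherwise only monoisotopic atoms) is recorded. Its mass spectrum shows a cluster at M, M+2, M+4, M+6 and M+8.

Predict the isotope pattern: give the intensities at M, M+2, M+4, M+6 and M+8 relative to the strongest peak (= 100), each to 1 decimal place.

Expanding (0.440 + 0.560)^4:
P(M) = 0.440^4 = 0.037481
P(M+2) = 4 × 0.440^3 × 0.560^1 = 0.190812
P(M+4) = 6 × 0.440^2 × 0.560^2 = 0.364278
P(M+6) = 4 × 0.440^1 × 0.560^3 = 0.309084
P(M+8) = 0.560^4 = 0.098345
The M+4 peak is largest (0.364278); scaling to 100 gives 10.3 : 52.4 : 100.0 : 84.8 : 27.0.

10.3 : 52.4 : 100.0 : 84.8 : 27.0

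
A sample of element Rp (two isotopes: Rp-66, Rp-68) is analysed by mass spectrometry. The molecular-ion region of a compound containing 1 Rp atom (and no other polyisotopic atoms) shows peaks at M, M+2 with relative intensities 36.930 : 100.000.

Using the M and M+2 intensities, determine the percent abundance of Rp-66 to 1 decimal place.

27.0%

Let p = fractional abundance of Rp-66. I(M+2)/I(M) = [C(1,1)·p^0·(1−p)] / p^1 = 1·(1−p)/p = 100.000/36.930 = 2.7078
(1−p)/p = 2.7078/1 = 2.7078  ⇒  p = 1/(1 + 2.7078) = 0.2697
Rp-66: 27.0%, Rp-68: 73.0%.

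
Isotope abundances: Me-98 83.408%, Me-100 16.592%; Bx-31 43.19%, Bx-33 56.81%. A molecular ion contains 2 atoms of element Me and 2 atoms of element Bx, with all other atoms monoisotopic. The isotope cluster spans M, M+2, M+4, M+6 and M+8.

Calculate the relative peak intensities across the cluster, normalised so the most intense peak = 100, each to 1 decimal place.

33.0 : 100.0 : 93.0 : 26.2 : 2.3

Element Me pattern (n=2): 0.69568945 : 0.27678111 : 0.02752945
Element Bx pattern (n=2): 0.18653761 : 0.49072478 : 0.32273761
Convolve the two distributions (both contribute in 2-u steps):
  M: 0.69568945×0.18653761 = 0.129772
  M+2: 0.69568945×0.49072478 + 0.27678111×0.18653761 = 0.393022
  M+4: 0.69568945×0.32273761 + 0.27678111×0.49072478 + 0.02752945×0.18653761 = 0.365484
  M+6: 0.27678111×0.32273761 + 0.02752945×0.49072478 = 0.102837
  M+8: 0.02752945×0.32273761 = 0.008885
Scale to base peak (0.393022) = 100: 33.0 : 100.0 : 93.0 : 26.2 : 2.3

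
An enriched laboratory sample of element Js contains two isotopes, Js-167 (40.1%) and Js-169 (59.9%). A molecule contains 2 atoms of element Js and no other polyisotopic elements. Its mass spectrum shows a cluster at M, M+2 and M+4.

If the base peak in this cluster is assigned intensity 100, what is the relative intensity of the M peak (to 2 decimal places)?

(0.401 + 0.599)^2 gives M 0.1608, M+2 0.4804, M+4 0.3588; the largest is M+2.
P(M+2) = C(2,1) × 0.401^1 × 0.599^1 = 2 × 0.4010 × 0.5990 = 0.480398 (base)
P(M) = C(2,0) × 0.401^2 × 0.599^0 = 1 × 0.160801 × 1.0000 = 0.160801
Relative intensity = 0.160801 / 0.480398 × 100 = 33.47

33.47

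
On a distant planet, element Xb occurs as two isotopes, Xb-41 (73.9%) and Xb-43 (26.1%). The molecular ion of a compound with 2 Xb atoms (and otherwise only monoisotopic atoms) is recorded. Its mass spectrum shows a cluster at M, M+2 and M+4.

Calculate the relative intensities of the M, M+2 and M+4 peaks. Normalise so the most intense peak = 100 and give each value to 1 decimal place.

Each Xb atom is independently Xb-41 (p = 0.739) or Xb-43 (q = 0.261); the cluster is the binomial expansion (p + q)^2.
P(M) = 0.739^2 = 0.546121
P(M+2) = 2 × 0.739^1 × 0.261^1 = 0.385758
P(M+4) = 0.261^2 = 0.068121
The M peak is largest (0.546121); scaling to 100 gives 100.0 : 70.6 : 12.5.

100.0 : 70.6 : 12.5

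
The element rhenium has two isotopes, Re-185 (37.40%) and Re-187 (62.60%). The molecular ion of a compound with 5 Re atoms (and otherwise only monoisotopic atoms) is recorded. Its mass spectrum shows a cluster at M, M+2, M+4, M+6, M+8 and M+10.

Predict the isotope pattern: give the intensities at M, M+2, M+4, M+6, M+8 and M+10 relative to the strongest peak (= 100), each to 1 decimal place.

Expanding (0.3740 + 0.6260)^5:
P(M) = 0.3740^5 = 0.007317
P(M+2) = 5 × 0.3740^4 × 0.6260^1 = 0.061239
P(M+4) = 10 × 0.3740^3 × 0.6260^2 = 0.205005
P(M+6) = 10 × 0.3740^2 × 0.6260^3 = 0.343136
P(M+8) = 5 × 0.3740^1 × 0.6260^4 = 0.287170
P(M+10) = 0.6260^5 = 0.096133
The M+6 peak is largest (0.343136); scaling to 100 gives 2.1 : 17.8 : 59.7 : 100.0 : 83.7 : 28.0.

2.1 : 17.8 : 59.7 : 100.0 : 83.7 : 28.0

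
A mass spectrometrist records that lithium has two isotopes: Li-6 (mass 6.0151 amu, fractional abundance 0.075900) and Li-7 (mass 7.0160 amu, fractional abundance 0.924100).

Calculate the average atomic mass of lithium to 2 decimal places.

Weight each isotope mass by its fractional abundance: 0.075900 × 6.0151 + 0.924100 × 7.0160
= 0.45655 + 6.48349 = 6.94004 amu

6.94 amu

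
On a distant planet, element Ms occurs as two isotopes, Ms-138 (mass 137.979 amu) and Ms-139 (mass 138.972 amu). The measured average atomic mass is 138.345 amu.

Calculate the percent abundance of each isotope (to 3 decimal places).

Let x be the fractional abundance of Ms-138; then Ms-139 has abundance 1 − x.
137.979·x + 138.972·(1 − x) = 138.345
(137.979 − 138.972)·x = 138.345 − 138.972
x = -0.627 / -0.993 = 0.63142 → 63.142% Ms-138, 36.858% Ms-139.

Ms-138: 63.142%, Ms-139: 36.858%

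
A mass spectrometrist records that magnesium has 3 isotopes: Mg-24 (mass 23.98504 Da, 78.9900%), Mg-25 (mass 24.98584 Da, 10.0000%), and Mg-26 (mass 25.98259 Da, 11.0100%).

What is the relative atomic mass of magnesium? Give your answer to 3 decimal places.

Ar = Σ fᵢ·mᵢ = 0.789900 × 23.98504 + 0.100000 × 24.98584 + 0.110100 × 25.98259
= 18.945783 + 2.498584 + 2.860683 = 24.305050 Da

24.305 Da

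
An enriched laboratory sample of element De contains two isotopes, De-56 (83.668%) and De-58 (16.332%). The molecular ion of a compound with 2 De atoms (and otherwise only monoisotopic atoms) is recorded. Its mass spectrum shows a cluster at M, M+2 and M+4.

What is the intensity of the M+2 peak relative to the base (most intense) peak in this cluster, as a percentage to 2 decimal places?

39.04%

(0.83668 + 0.16332)^2 gives M 0.7000, M+2 0.2733, M+4 0.0267; the largest is M.
P(M) = C(2,0) × 0.83668^2 × 0.16332^0 = 1 × 0.70003342 × 1.0000 = 0.700033 (base)
P(M+2) = C(2,1) × 0.83668^1 × 0.16332^1 = 2 × 0.83668 × 0.16332 = 0.273293
Relative intensity = 0.273293 / 0.700033 × 100 = 39.04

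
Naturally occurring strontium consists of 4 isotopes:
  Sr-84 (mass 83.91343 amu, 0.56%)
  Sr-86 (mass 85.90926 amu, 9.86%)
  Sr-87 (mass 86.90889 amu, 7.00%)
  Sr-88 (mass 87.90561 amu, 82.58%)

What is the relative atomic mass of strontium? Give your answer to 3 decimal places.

87.617 amu

Ar = Σ fᵢ·mᵢ = 0.0056 × 83.91343 + 0.0986 × 85.90926 + 0.0700 × 86.90889 + 0.8258 × 87.90561
= 0.469915 + 8.470653 + 6.083622 + 72.592453 = 87.616643 amu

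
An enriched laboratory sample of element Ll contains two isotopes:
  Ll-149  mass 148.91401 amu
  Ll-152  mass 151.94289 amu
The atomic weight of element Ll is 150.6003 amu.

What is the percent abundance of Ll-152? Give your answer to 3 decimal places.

Let x be the fractional abundance of Ll-149; then Ll-152 has abundance 1 − x.
148.91401·x + 151.94289·(1 − x) = 150.6003
(148.91401 − 151.94289)·x = 150.6003 − 151.94289
x = -1.34259 / -3.02888 = 0.44326 → 44.326% Ll-149, 55.674% Ll-152.

55.674%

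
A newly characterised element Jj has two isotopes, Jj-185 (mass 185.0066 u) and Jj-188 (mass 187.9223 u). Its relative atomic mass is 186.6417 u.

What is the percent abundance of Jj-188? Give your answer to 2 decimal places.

56.08%

With x = fraction of Jj-185 (so Jj-188 is 1 − x):
185.0066·x + 187.9223·(1 − x) = 186.6417
(185.0066 − 187.9223)·x = 186.6417 − 187.9223
x = -1.2806 / -2.9157 = 0.43921 → 43.92% Jj-185, 56.08% Jj-188.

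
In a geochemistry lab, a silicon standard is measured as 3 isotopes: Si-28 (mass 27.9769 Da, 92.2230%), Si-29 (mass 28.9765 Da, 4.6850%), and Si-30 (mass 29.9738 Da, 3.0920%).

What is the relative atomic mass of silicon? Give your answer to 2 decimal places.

28.09 Da

Average mass = Σ (abundance × isotope mass) = 0.922230 × 27.9769 + 0.046850 × 28.9765 + 0.030920 × 29.9738
= 25.80114 + 1.35755 + 0.92679 = 28.08548 Da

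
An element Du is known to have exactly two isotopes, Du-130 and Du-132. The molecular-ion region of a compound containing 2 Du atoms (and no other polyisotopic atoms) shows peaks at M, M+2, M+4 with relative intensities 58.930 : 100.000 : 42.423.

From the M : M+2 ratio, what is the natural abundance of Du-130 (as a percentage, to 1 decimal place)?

Let p = fractional abundance of Du-130. I(M+2)/I(M) = [C(2,1)·p^1·(1−p)] / p^2 = 2·(1−p)/p = 100.000/58.930 = 1.6969
(1−p)/p = 1.6969/2 = 0.8485  ⇒  p = 1/(1 + 0.8485) = 0.5410
Du-130: 54.1%, Du-132: 45.9%.

54.1%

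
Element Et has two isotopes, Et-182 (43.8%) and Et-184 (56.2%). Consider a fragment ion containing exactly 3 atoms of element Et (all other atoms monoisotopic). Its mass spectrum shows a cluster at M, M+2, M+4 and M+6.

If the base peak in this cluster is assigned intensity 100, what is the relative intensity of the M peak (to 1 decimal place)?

20.2

Term probabilities: M 0.0840, M+2 0.3234, M+4 0.4150, M+6 0.1775. Base peak = M+4.
P(M+4) = C(3,2) × 0.438^1 × 0.562^2 = 3 × 0.4380 × 0.315844 = 0.415019 (base)
P(M) = C(3,0) × 0.438^3 × 0.562^0 = 1 × 0.08402767 × 1.0000 = 0.084028
Relative intensity = 0.084028 / 0.415019 × 100 = 20.2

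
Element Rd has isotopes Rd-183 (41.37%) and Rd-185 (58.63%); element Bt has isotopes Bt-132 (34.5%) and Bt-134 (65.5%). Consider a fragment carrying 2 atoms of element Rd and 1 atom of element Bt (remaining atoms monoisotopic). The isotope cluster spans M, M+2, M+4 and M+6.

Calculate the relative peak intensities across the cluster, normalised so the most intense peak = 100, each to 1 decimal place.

13.5 : 64.0 : 100.0 : 51.6

Element Rd pattern (n=2): 0.17114769 : 0.48510462 : 0.34374769
Element Bt pattern (n=1): 0.3450 : 0.6550
Convolve the two distributions (both contribute in 2-u steps):
  M: 0.17114769×0.3450 = 0.059046
  M+2: 0.17114769×0.6550 + 0.48510462×0.3450 = 0.279463
  M+4: 0.48510462×0.6550 + 0.34374769×0.3450 = 0.436336
  M+6: 0.34374769×0.6550 = 0.225155
Scale to base peak (0.436336) = 100: 13.5 : 64.0 : 100.0 : 51.6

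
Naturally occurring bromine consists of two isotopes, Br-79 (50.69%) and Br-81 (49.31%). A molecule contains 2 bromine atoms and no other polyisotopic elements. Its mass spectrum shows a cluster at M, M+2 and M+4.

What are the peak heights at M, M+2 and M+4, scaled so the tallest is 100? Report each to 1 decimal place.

51.4 : 100.0 : 48.6

Expanding (0.5069 + 0.4931)^2:
P(M) = 0.5069^2 = 0.256948
P(M+2) = 2 × 0.5069^1 × 0.4931^1 = 0.499905
P(M+4) = 0.4931^2 = 0.243148
The M+2 peak is largest (0.499905); scaling to 100 gives 51.4 : 100.0 : 48.6.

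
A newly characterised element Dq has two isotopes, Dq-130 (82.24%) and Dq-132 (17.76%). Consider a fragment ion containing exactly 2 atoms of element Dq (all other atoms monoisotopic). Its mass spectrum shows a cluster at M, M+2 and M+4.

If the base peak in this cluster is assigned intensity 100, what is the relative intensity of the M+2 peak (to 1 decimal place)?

Binomial terms of (0.8224 + 0.1776)^2: M 0.6763, M+2 0.2921, M+4 0.0315 → M is the base peak.
P(M) = C(2,0) × 0.8224^2 × 0.1776^0 = 1 × 0.67634176 × 1.0000 = 0.676342 (base)
P(M+2) = C(2,1) × 0.8224^1 × 0.1776^1 = 2 × 0.8224 × 0.1776 = 0.292116
Relative intensity = 0.292116 / 0.676342 × 100 = 43.2

43.2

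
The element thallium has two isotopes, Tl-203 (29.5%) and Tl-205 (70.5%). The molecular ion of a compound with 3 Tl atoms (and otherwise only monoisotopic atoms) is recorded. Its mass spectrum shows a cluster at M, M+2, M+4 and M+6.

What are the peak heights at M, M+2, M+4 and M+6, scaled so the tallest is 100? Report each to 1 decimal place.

5.8 : 41.8 : 100.0 : 79.7

Each Tl atom is independently Tl-203 (p = 0.295) or Tl-205 (q = 0.705); the cluster is the binomial expansion (p + q)^3.
P(M) = 0.295^3 = 0.025672
P(M+2) = 3 × 0.295^2 × 0.705^1 = 0.184058
P(M+4) = 3 × 0.295^1 × 0.705^2 = 0.439867
P(M+6) = 0.705^3 = 0.350403
The M+4 peak is largest (0.439867); scaling to 100 gives 5.8 : 41.8 : 100.0 : 79.7.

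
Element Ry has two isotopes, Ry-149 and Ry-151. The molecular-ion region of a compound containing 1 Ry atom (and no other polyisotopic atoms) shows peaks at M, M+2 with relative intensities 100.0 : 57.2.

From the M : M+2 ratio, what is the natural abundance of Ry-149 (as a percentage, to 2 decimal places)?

63.61%

Let p = fractional abundance of Ry-149. I(M+2)/I(M) = [C(1,1)·p^0·(1−p)] / p^1 = 1·(1−p)/p = 57.2/100.0 = 0.5720
(1−p)/p = 0.5720/1 = 0.5720  ⇒  p = 1/(1 + 0.5720) = 0.6361
Ry-149: 63.61%, Ry-151: 36.39%.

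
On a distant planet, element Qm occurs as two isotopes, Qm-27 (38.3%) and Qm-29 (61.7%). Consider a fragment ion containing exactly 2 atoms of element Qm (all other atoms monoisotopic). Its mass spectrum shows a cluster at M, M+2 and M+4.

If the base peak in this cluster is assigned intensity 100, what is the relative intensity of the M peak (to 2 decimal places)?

31.04

Binomial terms of (0.383 + 0.617)^2: M 0.1467, M+2 0.4726, M+4 0.3807 → M+2 is the base peak.
P(M+2) = C(2,1) × 0.383^1 × 0.617^1 = 2 × 0.3830 × 0.6170 = 0.472622 (base)
P(M) = C(2,0) × 0.383^2 × 0.617^0 = 1 × 0.146689 × 1.0000 = 0.146689
Relative intensity = 0.146689 / 0.472622 × 100 = 31.04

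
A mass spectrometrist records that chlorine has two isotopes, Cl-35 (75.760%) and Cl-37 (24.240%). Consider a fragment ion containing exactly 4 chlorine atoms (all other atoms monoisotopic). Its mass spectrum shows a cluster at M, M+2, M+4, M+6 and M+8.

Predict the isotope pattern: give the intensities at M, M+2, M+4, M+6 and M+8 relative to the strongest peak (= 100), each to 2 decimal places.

Expanding (0.75760 + 0.24240)^4:
P(M) = 0.75760^4 = 0.329428
P(M+2) = 4 × 0.75760^3 × 0.24240^1 = 0.421612
P(M+4) = 6 × 0.75760^2 × 0.24240^2 = 0.202347
P(M+6) = 4 × 0.75760^1 × 0.24240^3 = 0.043162
P(M+8) = 0.24240^4 = 0.003452
The M+2 peak is largest (0.421612); scaling to 100 gives 78.14 : 100.00 : 47.99 : 10.24 : 0.82.

78.14 : 100.00 : 47.99 : 10.24 : 0.82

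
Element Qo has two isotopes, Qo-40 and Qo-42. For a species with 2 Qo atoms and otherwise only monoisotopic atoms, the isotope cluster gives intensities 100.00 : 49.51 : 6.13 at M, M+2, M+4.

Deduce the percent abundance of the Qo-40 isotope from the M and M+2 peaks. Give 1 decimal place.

Write p for the Qo-40 fraction. I(M+2)/I(M) = [C(2,1)·p^1·(1−p)] / p^2 = 2·(1−p)/p = 49.51/100.00 = 0.4951
(1−p)/p = 0.4951/2 = 0.2475  ⇒  p = 1/(1 + 0.2475) = 0.8016
Qo-40: 80.2%, Qo-42: 19.8%.

80.2%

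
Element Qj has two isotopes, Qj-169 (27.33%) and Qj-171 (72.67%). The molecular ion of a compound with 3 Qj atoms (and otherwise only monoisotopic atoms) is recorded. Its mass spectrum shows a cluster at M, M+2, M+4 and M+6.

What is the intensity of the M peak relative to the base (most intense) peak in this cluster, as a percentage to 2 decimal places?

4.71%

Binomial terms of (0.2733 + 0.7267)^3: M 0.0204, M+2 0.1628, M+4 0.4330, M+6 0.3838 → M+4 is the base peak.
P(M+4) = C(3,2) × 0.2733^1 × 0.7267^2 = 3 × 0.2733 × 0.52809289 = 0.432983 (base)
P(M) = C(3,0) × 0.2733^3 × 0.7267^0 = 1 × 0.02041357 × 1.0000 = 0.020414
Relative intensity = 0.020414 / 0.432983 × 100 = 4.71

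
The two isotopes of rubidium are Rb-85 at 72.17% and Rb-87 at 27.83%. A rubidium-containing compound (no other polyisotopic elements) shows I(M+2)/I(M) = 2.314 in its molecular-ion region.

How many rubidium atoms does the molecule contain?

6

For n independent Rb atoms, I(M+2)/I(M) = n · (abundance Rb-87) / (abundance Rb-85) = n · 0.2783/0.7217.
n = 2.314 × 0.7217/0.2783 = 6.00 ≈ 6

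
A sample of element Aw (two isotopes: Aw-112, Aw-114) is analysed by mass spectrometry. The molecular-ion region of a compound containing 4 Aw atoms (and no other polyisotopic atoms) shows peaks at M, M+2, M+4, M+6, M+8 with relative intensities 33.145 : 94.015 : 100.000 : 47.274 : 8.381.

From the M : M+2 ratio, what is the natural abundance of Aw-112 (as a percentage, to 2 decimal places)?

58.51%

Let p = fractional abundance of Aw-112. I(M+2)/I(M) = [C(4,1)·p^3·(1−p)] / p^4 = 4·(1−p)/p = 94.015/33.145 = 2.8365
(1−p)/p = 2.8365/4 = 0.7091  ⇒  p = 1/(1 + 0.7091) = 0.5851
Aw-112: 58.51%, Aw-114: 41.49%.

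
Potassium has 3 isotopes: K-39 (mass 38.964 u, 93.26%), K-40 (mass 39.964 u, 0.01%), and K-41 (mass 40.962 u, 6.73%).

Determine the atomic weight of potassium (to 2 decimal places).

39.10 u

The abundance-weighted mean is 0.9326 × 38.964 + 0.0001 × 39.964 + 0.0673 × 40.962
= 36.3378 + 0.0040 + 2.7567 = 39.0985 u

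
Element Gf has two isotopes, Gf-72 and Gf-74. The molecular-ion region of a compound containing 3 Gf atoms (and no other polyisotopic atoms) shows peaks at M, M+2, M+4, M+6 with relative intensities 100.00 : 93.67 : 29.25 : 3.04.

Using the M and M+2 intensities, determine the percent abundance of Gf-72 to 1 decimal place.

If p is the fraction of Gf that is Gf-72, then I(M+2)/I(M) = [C(3,1)·p^2·(1−p)] / p^3 = 3·(1−p)/p = 93.67/100.00 = 0.9367
(1−p)/p = 0.9367/3 = 0.3122  ⇒  p = 1/(1 + 0.3122) = 0.7621
Gf-72: 76.2%, Gf-74: 23.8%.

76.2%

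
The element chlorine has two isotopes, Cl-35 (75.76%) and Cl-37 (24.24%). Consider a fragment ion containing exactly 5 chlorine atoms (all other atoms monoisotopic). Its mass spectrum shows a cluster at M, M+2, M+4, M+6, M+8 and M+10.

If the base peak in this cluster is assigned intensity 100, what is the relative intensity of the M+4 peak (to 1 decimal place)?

(0.7576 + 0.2424)^5 gives M 0.2496, M+2 0.3993, M+4 0.2555, M+6 0.0817, M+8 0.0131, M+10 0.0008; the largest is M+2.
P(M+2) = C(5,1) × 0.7576^4 × 0.2424^1 = 5 × 0.32942751 × 0.2424 = 0.399266 (base)
P(M+4) = C(5,2) × 0.7576^3 × 0.2424^2 = 10 × 0.4348304 × 0.05875776 = 0.255497
Relative intensity = 0.255497 / 0.399266 × 100 = 64.0

64.0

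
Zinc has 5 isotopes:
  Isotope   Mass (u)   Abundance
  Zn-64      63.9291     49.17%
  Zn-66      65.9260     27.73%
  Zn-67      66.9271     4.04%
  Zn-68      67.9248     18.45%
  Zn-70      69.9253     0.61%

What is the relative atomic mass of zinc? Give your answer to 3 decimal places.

65.378 u

Ar = Σ fᵢ·mᵢ = 0.4917 × 63.9291 + 0.2773 × 65.9260 + 0.0404 × 66.9271 + 0.1845 × 67.9248 + 0.0061 × 69.9253
= 31.43394 + 18.28128 + 2.70385 + 12.53213 + 0.42654 = 65.37774 u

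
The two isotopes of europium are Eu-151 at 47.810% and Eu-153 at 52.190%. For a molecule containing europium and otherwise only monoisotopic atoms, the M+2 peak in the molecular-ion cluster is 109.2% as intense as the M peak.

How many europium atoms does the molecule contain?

For n independent Eu atoms, I(M+2)/I(M) = n · (abundance Eu-153) / (abundance Eu-151) = n · 0.52190/0.47810.
n = 1.092 × 0.47810/0.52190 = 1.00 ≈ 1

1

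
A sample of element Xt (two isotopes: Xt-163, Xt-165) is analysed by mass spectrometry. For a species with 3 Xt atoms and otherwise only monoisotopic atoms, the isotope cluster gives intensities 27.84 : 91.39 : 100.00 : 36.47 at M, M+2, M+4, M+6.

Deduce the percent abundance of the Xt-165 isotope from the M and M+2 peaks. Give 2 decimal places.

Write p for the Xt-163 fraction. I(M+2)/I(M) = [C(3,1)·p^2·(1−p)] / p^3 = 3·(1−p)/p = 91.39/27.84 = 3.2827
(1−p)/p = 3.2827/3 = 1.0942  ⇒  p = 1/(1 + 1.0942) = 0.4775
Xt-163: 47.75%, Xt-165: 52.25%.

52.25%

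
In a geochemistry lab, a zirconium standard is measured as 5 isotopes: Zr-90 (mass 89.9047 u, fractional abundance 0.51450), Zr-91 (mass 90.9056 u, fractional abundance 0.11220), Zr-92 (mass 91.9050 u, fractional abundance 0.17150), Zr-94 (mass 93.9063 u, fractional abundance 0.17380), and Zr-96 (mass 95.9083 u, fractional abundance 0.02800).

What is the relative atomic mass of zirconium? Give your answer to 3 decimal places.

91.224 u

Ar = Σ fᵢ·mᵢ = 0.51450 × 89.9047 + 0.11220 × 90.9056 + 0.17150 × 91.9050 + 0.17380 × 93.9063 + 0.02800 × 95.9083
= 46.25597 + 10.19961 + 15.76171 + 16.32091 + 2.68543 = 91.22363 u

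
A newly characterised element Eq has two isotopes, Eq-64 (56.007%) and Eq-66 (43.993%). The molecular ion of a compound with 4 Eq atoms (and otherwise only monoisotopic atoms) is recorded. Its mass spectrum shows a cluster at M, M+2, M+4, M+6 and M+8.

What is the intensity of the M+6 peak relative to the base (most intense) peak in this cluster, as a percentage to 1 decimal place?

Term probabilities: M 0.0984, M+2 0.3092, M+4 0.3643, M+6 0.1907, M+8 0.0375. Base peak = M+4.
P(M+4) = C(4,2) × 0.56007^2 × 0.43993^2 = 6 × 0.3136784 × 0.1935384 = 0.364253 (base)
P(M+6) = C(4,3) × 0.56007^1 × 0.43993^3 = 4 × 0.56007 × 0.08514335 = 0.190745
Relative intensity = 0.190745 / 0.364253 × 100 = 52.4

52.4%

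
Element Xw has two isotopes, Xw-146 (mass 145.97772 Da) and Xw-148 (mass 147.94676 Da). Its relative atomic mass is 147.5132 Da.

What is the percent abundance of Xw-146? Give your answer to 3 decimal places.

22.019%

With x = fraction of Xw-146 (so Xw-148 is 1 − x):
145.97772·x + 147.94676·(1 − x) = 147.5132
(145.97772 − 147.94676)·x = 147.5132 − 147.94676
x = -0.43356 / -1.96904 = 0.22019 → 22.019% Xw-146, 77.981% Xw-148.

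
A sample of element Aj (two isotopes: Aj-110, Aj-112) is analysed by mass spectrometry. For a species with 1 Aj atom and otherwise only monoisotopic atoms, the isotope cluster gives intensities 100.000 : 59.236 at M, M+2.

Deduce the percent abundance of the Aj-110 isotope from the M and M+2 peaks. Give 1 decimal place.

62.8%

Write p for the Aj-110 fraction. I(M+2)/I(M) = [C(1,1)·p^0·(1−p)] / p^1 = 1·(1−p)/p = 59.236/100.000 = 0.5924
(1−p)/p = 0.5924/1 = 0.5924  ⇒  p = 1/(1 + 0.5924) = 0.6280
Aj-110: 62.8%, Aj-112: 37.2%.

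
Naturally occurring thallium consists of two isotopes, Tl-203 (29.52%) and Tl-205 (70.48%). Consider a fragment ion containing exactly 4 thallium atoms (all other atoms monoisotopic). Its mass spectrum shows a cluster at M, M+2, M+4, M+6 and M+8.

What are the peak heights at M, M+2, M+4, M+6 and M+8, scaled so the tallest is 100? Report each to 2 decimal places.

The 4 Tl atoms are independent, so intensities follow the terms of (0.2952 + 0.7048)^4.
P(M) = 0.2952^4 = 0.007594
P(M+2) = 4 × 0.2952^3 × 0.7048^1 = 0.072523
P(M+4) = 6 × 0.2952^2 × 0.7048^2 = 0.259726
P(M+6) = 4 × 0.2952^1 × 0.7048^3 = 0.413403
P(M+8) = 0.7048^4 = 0.246754
The M+6 peak is largest (0.413403); scaling to 100 gives 1.84 : 17.54 : 62.83 : 100.00 : 59.69.

1.84 : 17.54 : 62.83 : 100.00 : 59.69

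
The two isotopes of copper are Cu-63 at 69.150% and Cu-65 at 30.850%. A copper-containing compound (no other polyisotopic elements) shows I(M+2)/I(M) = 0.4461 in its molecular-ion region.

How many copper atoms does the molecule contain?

1

For n independent Cu atoms, I(M+2)/I(M) = n · (abundance Cu-65) / (abundance Cu-63) = n · 0.30850/0.69150.
n = 0.4461 × 0.69150/0.30850 = 1.00 ≈ 1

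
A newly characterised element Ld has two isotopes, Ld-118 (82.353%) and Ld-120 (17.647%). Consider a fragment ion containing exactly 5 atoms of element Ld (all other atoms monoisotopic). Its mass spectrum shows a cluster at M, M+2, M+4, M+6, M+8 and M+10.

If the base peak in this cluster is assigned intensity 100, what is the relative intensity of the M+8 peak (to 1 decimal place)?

(0.82353 + 0.17647)^5 gives M 0.3788, M+2 0.4058, M+4 0.1739, M+6 0.0373, M+8 0.0040, M+10 0.0002; the largest is M+2.
P(M+2) = C(5,1) × 0.82353^4 × 0.17647^1 = 5 × 0.45995749 × 0.17647 = 0.405843 (base)
P(M+8) = C(5,4) × 0.82353^1 × 0.17647^4 = 5 × 0.82353 × 0.0009698 = 0.003993
Relative intensity = 0.003993 / 0.405843 × 100 = 1.0

1.0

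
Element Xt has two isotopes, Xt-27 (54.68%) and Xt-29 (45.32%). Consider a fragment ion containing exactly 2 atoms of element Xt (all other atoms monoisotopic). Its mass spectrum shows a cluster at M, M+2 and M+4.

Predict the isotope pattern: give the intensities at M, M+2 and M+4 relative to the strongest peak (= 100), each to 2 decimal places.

Each Xt atom is independently Xt-27 (p = 0.5468) or Xt-29 (q = 0.4532); the cluster is the binomial expansion (p + q)^2.
P(M) = 0.5468^2 = 0.298990
P(M+2) = 2 × 0.5468^1 × 0.4532^1 = 0.495620
P(M+4) = 0.4532^2 = 0.205390
The M+2 peak is largest (0.495620); scaling to 100 gives 60.33 : 100.00 : 41.44.

60.33 : 100.00 : 41.44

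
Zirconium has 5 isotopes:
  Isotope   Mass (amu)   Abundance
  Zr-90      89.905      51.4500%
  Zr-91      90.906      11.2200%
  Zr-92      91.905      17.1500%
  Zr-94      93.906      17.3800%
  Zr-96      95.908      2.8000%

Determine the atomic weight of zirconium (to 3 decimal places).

91.224 amu

The abundance-weighted mean is 0.514500 × 89.905 + 0.112200 × 90.906 + 0.171500 × 91.905 + 0.173800 × 93.906 + 0.028000 × 95.908
= 46.2561 + 10.1997 + 15.7617 + 16.3209 + 2.6854 = 91.2238 amu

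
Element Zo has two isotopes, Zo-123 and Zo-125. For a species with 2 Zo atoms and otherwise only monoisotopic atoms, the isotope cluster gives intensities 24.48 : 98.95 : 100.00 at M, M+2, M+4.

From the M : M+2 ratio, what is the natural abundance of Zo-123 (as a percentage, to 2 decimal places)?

If p is the fraction of Zo that is Zo-123, then I(M+2)/I(M) = [C(2,1)·p^1·(1−p)] / p^2 = 2·(1−p)/p = 98.95/24.48 = 4.0421
(1−p)/p = 4.0421/2 = 2.0210  ⇒  p = 1/(1 + 2.0210) = 0.3310
Zo-123: 33.10%, Zo-125: 66.90%.

33.10%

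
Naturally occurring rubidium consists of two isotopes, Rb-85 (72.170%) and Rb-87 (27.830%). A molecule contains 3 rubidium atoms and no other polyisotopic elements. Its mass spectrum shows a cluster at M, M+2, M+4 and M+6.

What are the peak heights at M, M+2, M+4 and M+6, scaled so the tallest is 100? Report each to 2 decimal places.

Each Rb atom is independently Rb-85 (p = 0.72170) or Rb-87 (q = 0.27830); the cluster is the binomial expansion (p + q)^3.
P(M) = 0.72170^3 = 0.375898
P(M+2) = 3 × 0.72170^2 × 0.27830^1 = 0.434858
P(M+4) = 3 × 0.72170^1 × 0.27830^2 = 0.167689
P(M+6) = 0.27830^3 = 0.021555
The M+2 peak is largest (0.434858); scaling to 100 gives 86.44 : 100.00 : 38.56 : 4.96.

86.44 : 100.00 : 38.56 : 4.96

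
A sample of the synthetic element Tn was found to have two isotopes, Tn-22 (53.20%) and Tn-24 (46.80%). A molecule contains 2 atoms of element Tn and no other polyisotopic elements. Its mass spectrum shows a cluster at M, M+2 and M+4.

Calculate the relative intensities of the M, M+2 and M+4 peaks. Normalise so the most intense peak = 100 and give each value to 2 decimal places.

The 2 Tn atoms are independent, so intensities follow the terms of (0.5320 + 0.4680)^2.
P(M) = 0.5320^2 = 0.283024
P(M+2) = 2 × 0.5320^1 × 0.4680^1 = 0.497952
P(M+4) = 0.4680^2 = 0.219024
The M+2 peak is largest (0.497952); scaling to 100 gives 56.84 : 100.00 : 43.98.

56.84 : 100.00 : 43.98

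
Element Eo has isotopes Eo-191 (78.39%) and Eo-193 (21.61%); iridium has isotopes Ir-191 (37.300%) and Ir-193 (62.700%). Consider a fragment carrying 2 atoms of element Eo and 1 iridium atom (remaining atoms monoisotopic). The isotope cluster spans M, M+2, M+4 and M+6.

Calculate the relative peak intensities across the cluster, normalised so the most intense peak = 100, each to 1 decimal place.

Element Eo pattern (n=2): 0.61449921 : 0.33880158 : 0.04669921
Iridium pattern (n=1): 0.3730 : 0.6270
Convolve the two distributions (both contribute in 2-u steps):
  M: 0.61449921×0.3730 = 0.229208
  M+2: 0.61449921×0.6270 + 0.33880158×0.3730 = 0.511664
  M+4: 0.33880158×0.6270 + 0.04669921×0.3730 = 0.229847
  M+6: 0.04669921×0.6270 = 0.029280
Scale to base peak (0.511664) = 100: 44.8 : 100.0 : 44.9 : 5.7

44.8 : 100.0 : 44.9 : 5.7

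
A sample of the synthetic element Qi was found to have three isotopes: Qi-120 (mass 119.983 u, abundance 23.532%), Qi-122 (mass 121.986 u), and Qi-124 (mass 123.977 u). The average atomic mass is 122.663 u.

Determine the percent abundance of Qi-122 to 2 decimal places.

18.79%

Let x and y be the fractions of Qi-122 and Qi-124. Then x + y = 1 − 0.23532 = 0.76468 and 121.986x + 123.977y = 122.663 − 0.23532×119.983 = 94.42860044.
Substituting: 121.986x + 123.977(0.76468 − x) = 94.42860044
(121.986 − 123.977)x = -0.37413192  ⇒  x = 0.18791, y = 0.57677
Qi-122: 18.79%, Qi-124: 57.68%.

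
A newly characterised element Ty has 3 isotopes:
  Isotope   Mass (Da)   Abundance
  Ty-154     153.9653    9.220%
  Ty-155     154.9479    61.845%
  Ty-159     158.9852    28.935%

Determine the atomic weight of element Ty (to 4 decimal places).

156.0255 Da

The abundance-weighted mean is 0.09220 × 153.9653 + 0.61845 × 154.9479 + 0.28935 × 158.9852
= 14.19560 + 95.82753 + 46.00237 = 156.02550 Da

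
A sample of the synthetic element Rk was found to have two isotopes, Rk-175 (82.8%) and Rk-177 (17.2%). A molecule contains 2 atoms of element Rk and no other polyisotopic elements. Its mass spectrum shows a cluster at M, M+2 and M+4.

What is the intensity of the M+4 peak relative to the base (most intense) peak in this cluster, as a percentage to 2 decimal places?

4.32%

(0.828 + 0.172)^2 gives M 0.6856, M+2 0.2848, M+4 0.0296; the largest is M.
P(M) = C(2,0) × 0.828^2 × 0.172^0 = 1 × 0.685584 × 1.0000 = 0.685584 (base)
P(M+4) = C(2,2) × 0.828^0 × 0.172^2 = 1 × 1.0000 × 0.029584 = 0.029584
Relative intensity = 0.029584 / 0.685584 × 100 = 4.32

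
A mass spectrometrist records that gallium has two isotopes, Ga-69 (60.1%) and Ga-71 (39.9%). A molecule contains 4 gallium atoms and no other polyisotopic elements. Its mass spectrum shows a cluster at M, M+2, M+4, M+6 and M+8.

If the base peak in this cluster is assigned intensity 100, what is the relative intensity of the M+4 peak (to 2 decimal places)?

99.58

Term probabilities: M 0.1305, M+2 0.3465, M+4 0.3450, M+6 0.1527, M+8 0.0253. Base peak = M+2.
P(M+2) = C(4,1) × 0.601^3 × 0.399^1 = 4 × 0.2170818 × 0.3990 = 0.346463 (base)
P(M+4) = C(4,2) × 0.601^2 × 0.399^2 = 6 × 0.361201 × 0.159201 = 0.345021
Relative intensity = 0.345021 / 0.346463 × 100 = 99.58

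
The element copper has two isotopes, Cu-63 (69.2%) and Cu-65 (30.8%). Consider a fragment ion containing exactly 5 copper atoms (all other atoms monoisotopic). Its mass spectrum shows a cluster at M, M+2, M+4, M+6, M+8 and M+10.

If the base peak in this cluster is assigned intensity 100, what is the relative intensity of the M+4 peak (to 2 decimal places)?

Term probabilities: M 0.1587, M+2 0.3531, M+4 0.3144, M+6 0.1399, M+8 0.0311, M+10 0.0028. Base peak = M+2.
P(M+2) = C(5,1) × 0.692^4 × 0.308^1 = 5 × 0.22931073 × 0.3080 = 0.353139 (base)
P(M+4) = C(5,2) × 0.692^3 × 0.308^2 = 10 × 0.33137389 × 0.094864 = 0.314355
Relative intensity = 0.314355 / 0.353139 × 100 = 89.02

89.02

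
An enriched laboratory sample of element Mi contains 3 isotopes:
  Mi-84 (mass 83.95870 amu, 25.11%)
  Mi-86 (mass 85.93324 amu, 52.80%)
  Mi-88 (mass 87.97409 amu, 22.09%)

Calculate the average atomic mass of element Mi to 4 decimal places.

Weight each isotope mass by its fractional abundance: 0.2511 × 83.95870 + 0.5280 × 85.93324 + 0.2209 × 87.97409
= 21.082030 + 45.372751 + 19.433476 = 85.888257 amu

85.8883 amu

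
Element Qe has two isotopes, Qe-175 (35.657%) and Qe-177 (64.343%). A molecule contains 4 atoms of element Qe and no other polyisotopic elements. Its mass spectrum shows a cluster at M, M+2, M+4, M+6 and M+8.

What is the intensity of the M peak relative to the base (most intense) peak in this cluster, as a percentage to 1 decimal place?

Binomial terms of (0.35657 + 0.64343)^4: M 0.0162, M+2 0.1167, M+4 0.3158, M+6 0.3799, M+8 0.1714 → M+6 is the base peak.
P(M+6) = C(4,3) × 0.35657^1 × 0.64343^3 = 4 × 0.35657 × 0.26638141 = 0.379934 (base)
P(M) = C(4,0) × 0.35657^4 × 0.64343^0 = 1 × 0.01616513 × 1.0000 = 0.016165
Relative intensity = 0.016165 / 0.379934 × 100 = 4.3

4.3%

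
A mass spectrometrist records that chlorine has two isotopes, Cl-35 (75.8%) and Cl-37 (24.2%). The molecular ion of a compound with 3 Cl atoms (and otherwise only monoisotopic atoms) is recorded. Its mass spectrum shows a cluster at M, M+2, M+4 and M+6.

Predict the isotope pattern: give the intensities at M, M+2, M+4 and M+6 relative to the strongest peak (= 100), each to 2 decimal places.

Each Cl atom is independently Cl-35 (p = 0.758) or Cl-37 (q = 0.242); the cluster is the binomial expansion (p + q)^3.
P(M) = 0.758^3 = 0.435520
P(M+2) = 3 × 0.758^2 × 0.242^1 = 0.417133
P(M+4) = 3 × 0.758^1 × 0.242^2 = 0.133175
P(M+6) = 0.242^3 = 0.014172
The M peak is largest (0.435520); scaling to 100 gives 100.00 : 95.78 : 30.58 : 3.25.

100.00 : 95.78 : 30.58 : 3.25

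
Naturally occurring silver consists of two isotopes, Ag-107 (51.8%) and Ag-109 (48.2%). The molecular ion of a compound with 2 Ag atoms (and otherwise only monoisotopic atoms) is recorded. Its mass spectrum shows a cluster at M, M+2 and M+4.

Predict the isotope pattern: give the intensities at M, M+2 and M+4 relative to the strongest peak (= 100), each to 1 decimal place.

The 2 Ag atoms are independent, so intensities follow the terms of (0.518 + 0.482)^2.
P(M) = 0.518^2 = 0.268324
P(M+2) = 2 × 0.518^1 × 0.482^1 = 0.499352
P(M+4) = 0.482^2 = 0.232324
The M+2 peak is largest (0.499352); scaling to 100 gives 53.7 : 100.0 : 46.5.

53.7 : 100.0 : 46.5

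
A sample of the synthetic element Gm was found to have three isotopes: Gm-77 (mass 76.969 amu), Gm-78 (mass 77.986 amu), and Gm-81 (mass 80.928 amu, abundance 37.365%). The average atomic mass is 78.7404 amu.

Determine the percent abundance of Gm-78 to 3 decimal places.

The remaining 62.635% is split between Gm-77 (fraction x) and Gm-78 (fraction 0.62635 − x).
Substituting: 76.969x + 77.986(0.62635 − x) = 48.5016528
(76.969 − 77.986)x = -0.3448783  ⇒  x = 0.33911, y = 0.28724
Gm-77: 33.911%, Gm-78: 28.724%.

28.724%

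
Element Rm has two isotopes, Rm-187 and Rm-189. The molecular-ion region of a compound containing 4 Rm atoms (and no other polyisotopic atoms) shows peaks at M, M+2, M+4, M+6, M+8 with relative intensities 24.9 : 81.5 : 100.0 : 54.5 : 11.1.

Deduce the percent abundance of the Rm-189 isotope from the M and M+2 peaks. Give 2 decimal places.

If p is the fraction of Rm that is Rm-187, then I(M+2)/I(M) = [C(4,1)·p^3·(1−p)] / p^4 = 4·(1−p)/p = 81.5/24.9 = 3.2731
(1−p)/p = 3.2731/4 = 0.8183  ⇒  p = 1/(1 + 0.8183) = 0.5500
Rm-187: 55.00%, Rm-189: 45.00%.

45.00%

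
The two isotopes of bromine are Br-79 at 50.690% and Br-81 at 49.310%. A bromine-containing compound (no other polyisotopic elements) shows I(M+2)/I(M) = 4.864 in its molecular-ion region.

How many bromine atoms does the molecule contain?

5

The M+2/M ratio from n Br atoms is n · q/p = n · 0.49310/0.50690.
n = 4.864 × 0.50690/0.49310 = 5.00 ≈ 5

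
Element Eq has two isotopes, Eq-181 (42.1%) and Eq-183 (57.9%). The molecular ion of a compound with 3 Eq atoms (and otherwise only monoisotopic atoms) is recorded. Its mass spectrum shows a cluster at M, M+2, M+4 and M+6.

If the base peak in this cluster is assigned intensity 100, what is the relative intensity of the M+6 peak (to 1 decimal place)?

Binomial terms of (0.421 + 0.579)^3: M 0.0746, M+2 0.3079, M+4 0.4234, M+6 0.1941 → M+4 is the base peak.
P(M+4) = C(3,2) × 0.421^1 × 0.579^2 = 3 × 0.4210 × 0.335241 = 0.423409 (base)
P(M+6) = C(3,3) × 0.421^0 × 0.579^3 = 1 × 1.0000 × 0.19410454 = 0.194105
Relative intensity = 0.194105 / 0.423409 × 100 = 45.8

45.8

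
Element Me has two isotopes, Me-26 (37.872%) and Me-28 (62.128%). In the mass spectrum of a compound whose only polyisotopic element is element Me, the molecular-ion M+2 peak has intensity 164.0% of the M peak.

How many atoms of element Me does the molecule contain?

For n independent Me atoms, I(M+2)/I(M) = n · (abundance Me-28) / (abundance Me-26) = n · 0.62128/0.37872.
n = 1.640 × 0.37872/0.62128 = 1.00 ≈ 1

1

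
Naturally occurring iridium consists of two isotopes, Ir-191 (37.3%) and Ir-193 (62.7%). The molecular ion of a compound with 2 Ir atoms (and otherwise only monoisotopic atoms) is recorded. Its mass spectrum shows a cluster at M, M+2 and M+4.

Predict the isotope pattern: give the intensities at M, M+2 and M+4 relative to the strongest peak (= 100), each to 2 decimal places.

The 2 Ir atoms are independent, so intensities follow the terms of (0.373 + 0.627)^2.
P(M) = 0.373^2 = 0.139129
P(M+2) = 2 × 0.373^1 × 0.627^1 = 0.467742
P(M+4) = 0.627^2 = 0.393129
The M+2 peak is largest (0.467742); scaling to 100 gives 29.74 : 100.00 : 84.05.

29.74 : 100.00 : 84.05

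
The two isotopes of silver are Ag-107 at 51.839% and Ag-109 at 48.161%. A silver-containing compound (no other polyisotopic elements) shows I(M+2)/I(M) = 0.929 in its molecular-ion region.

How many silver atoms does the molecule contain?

1

For n independent Ag atoms, I(M+2)/I(M) = n · (abundance Ag-109) / (abundance Ag-107) = n · 0.48161/0.51839.
n = 0.929 × 0.51839/0.48161 = 1.00 ≈ 1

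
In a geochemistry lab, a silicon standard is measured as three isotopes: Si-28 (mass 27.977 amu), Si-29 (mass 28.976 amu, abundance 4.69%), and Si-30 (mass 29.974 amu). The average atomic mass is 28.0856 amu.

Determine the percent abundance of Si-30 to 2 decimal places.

The remaining 95.31% is split between Si-28 (fraction x) and Si-30 (fraction 0.9531 − x).
Substituting: 27.977x + 29.974(0.9531 − x) = 26.7266256
(27.977 − 29.974)x = -1.8415938  ⇒  x = 0.92218, y = 0.03092
Si-28: 92.22%, Si-30: 3.09%.

3.09%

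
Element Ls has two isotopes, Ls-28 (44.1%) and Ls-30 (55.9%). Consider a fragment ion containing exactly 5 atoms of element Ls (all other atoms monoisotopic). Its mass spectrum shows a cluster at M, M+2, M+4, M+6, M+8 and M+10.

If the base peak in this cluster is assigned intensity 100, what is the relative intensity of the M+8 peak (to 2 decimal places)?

(0.441 + 0.559)^5 gives M 0.0167, M+2 0.1057, M+4 0.2680, M+6 0.3397, M+8 0.2153, M+10 0.0546; the largest is M+6.
P(M+6) = C(5,3) × 0.441^2 × 0.559^3 = 10 × 0.194481 × 0.17467688 = 0.339713 (base)
P(M+8) = C(5,4) × 0.441^1 × 0.559^4 = 5 × 0.4410 × 0.09764438 = 0.215306
Relative intensity = 0.215306 / 0.339713 × 100 = 63.38

63.38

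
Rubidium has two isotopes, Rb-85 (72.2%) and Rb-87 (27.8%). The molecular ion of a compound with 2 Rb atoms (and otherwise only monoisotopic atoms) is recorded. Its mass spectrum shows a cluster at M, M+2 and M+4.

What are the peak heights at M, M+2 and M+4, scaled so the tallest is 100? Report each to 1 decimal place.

The 2 Rb atoms are independent, so intensities follow the terms of (0.722 + 0.278)^2.
P(M) = 0.722^2 = 0.521284
P(M+2) = 2 × 0.722^1 × 0.278^1 = 0.401432
P(M+4) = 0.278^2 = 0.077284
The M peak is largest (0.521284); scaling to 100 gives 100.0 : 77.0 : 14.8.

100.0 : 77.0 : 14.8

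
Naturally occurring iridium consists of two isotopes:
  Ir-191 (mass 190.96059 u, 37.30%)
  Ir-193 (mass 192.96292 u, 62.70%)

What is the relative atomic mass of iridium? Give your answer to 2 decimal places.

Average mass = Σ (abundance × isotope mass) = 0.3730 × 190.96059 + 0.6270 × 192.96292
= 71.228300 + 120.987751 = 192.216051 u

192.22 u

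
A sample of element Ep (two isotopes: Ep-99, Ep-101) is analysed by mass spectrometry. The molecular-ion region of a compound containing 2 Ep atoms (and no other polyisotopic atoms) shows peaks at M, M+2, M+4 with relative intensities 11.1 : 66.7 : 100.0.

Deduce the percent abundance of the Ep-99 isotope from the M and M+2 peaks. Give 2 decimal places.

If p is the fraction of Ep that is Ep-99, then I(M+2)/I(M) = [C(2,1)·p^1·(1−p)] / p^2 = 2·(1−p)/p = 66.7/11.1 = 6.0090
(1−p)/p = 6.0090/2 = 3.0045  ⇒  p = 1/(1 + 3.0045) = 0.2497
Ep-99: 24.97%, Ep-101: 75.03%.

24.97%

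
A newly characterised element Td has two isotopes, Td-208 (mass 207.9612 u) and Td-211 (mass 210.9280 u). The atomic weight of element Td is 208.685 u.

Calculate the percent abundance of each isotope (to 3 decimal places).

With x = fraction of Td-208 (so Td-211 is 1 − x):
207.9612·x + 210.9280·(1 − x) = 208.685
(207.9612 − 210.9280)·x = 208.685 − 210.9280
x = -2.2430 / -2.9668 = 0.75603 → 75.603% Td-208, 24.397% Td-211.

Td-208: 75.603%, Td-211: 24.397%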